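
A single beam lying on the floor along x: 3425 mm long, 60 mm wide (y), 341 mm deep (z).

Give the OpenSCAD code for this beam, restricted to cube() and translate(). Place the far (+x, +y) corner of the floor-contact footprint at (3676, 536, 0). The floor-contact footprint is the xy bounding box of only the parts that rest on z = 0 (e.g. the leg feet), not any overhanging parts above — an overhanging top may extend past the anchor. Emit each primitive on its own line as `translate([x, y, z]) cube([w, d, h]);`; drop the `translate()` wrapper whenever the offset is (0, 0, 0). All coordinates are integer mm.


translate([251, 476, 0]) cube([3425, 60, 341]);


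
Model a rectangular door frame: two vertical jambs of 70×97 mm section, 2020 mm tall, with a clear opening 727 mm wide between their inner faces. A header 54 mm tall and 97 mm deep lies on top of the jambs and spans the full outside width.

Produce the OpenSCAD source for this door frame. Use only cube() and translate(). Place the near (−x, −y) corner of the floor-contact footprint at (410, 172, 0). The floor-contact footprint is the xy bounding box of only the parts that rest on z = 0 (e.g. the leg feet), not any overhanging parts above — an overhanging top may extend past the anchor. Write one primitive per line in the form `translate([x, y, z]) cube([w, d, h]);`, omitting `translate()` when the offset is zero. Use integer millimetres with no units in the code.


translate([410, 172, 0]) cube([70, 97, 2020]);
translate([1207, 172, 0]) cube([70, 97, 2020]);
translate([410, 172, 2020]) cube([867, 97, 54]);


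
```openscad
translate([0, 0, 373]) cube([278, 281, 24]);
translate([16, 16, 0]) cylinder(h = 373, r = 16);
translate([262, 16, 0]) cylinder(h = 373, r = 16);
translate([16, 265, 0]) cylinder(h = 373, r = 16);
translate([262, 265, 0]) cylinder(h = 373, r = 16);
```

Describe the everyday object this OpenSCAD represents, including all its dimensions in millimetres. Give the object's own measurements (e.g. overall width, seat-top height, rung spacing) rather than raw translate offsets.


A simple wooden stool: a rectangular seat 278 mm (x) by 281 mm (y), 24 mm thick, top face at z = 397 mm, on four round legs, each 32 mm in diameter. The legs rest on z = 0, each leg's axis is inset half a diameter from the nearest pair of seat edges (so the leg's bounding box is flush with the corner).


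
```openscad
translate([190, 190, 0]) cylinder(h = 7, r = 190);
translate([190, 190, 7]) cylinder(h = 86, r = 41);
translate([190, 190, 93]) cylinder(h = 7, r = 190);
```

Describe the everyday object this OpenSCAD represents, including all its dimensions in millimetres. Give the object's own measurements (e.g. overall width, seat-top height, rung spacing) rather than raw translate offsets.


A spool: two coaxial disc flanges of radius 190 mm and thickness 7 mm, joined by a core cylinder of radius 41 mm and height 86 mm. The lower flange rests on z = 0 and the three cylinders share a vertical axis.


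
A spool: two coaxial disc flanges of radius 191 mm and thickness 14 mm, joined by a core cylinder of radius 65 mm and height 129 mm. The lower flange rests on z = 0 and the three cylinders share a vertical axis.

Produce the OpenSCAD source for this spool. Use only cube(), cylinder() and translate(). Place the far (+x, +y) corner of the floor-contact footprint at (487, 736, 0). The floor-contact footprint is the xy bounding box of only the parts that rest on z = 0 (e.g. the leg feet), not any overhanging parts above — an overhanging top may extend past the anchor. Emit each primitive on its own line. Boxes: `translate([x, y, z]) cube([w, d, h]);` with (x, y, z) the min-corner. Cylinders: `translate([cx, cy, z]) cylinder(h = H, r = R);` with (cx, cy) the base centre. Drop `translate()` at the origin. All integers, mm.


translate([296, 545, 0]) cylinder(h = 14, r = 191);
translate([296, 545, 14]) cylinder(h = 129, r = 65);
translate([296, 545, 143]) cylinder(h = 14, r = 191);


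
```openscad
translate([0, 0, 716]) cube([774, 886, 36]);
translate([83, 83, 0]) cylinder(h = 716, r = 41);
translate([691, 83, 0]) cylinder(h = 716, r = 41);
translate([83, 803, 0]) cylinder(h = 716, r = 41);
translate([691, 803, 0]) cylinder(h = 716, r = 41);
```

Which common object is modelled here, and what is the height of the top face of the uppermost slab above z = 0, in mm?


A table. The table height is 752 mm.

A 774×886×36 slab sits at z = 716 on four Ø82 mm round legs — a table. The top surface is at 716 + 36 = 752 mm.


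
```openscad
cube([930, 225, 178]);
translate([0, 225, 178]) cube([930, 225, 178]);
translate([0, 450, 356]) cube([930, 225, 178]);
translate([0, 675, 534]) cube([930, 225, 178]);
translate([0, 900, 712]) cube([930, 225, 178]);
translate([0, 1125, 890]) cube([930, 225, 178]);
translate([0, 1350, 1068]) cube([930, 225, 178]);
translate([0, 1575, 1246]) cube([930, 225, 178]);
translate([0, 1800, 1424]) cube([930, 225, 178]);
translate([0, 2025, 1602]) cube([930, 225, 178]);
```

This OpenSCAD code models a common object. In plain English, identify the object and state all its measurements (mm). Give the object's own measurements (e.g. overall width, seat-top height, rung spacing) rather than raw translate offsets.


A straight staircase of 10 solid steps. Each step is 930 mm wide (x), 225 mm deep (y, the going) and 178 mm tall (the rise). The first step rests on the floor; each subsequent step sits one going further in +y and one rise higher in +z, directly behind and above the previous step with no overlap.


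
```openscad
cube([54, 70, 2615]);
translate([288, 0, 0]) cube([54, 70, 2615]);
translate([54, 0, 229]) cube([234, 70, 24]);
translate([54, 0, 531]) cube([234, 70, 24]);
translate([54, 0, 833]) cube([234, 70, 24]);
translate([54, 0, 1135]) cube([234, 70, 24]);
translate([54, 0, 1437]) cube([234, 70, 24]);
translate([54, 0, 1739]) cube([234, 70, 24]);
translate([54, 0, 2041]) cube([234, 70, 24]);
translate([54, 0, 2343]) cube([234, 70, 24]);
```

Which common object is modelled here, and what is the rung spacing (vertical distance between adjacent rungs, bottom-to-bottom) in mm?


A ladder. The rung spacing is 302 mm.

Two tall 54×70 posts with 8 short bars between them — a ladder. Adjacent rungs sit at z = 229 and z = 531, so the spacing is 531 − 229 = 302 mm.


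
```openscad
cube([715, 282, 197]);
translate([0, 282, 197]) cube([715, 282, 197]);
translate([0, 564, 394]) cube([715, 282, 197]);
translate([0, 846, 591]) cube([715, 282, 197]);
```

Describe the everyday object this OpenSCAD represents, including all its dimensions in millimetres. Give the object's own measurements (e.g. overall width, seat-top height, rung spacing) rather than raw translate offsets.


A straight staircase of 4 solid steps. Each step is 715 mm wide (x), 282 mm deep (y, the going) and 197 mm tall (the rise). The first step rests on the floor; each subsequent step sits one going further in +y and one rise higher in +z, directly behind and above the previous step with no overlap.


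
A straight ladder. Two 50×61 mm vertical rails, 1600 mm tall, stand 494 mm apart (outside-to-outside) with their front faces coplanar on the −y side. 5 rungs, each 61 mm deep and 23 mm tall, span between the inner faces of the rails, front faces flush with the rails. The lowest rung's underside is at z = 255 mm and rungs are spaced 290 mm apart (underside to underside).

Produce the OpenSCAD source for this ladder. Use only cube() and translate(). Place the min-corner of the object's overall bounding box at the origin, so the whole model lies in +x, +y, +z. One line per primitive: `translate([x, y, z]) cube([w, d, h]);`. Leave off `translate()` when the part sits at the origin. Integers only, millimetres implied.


cube([50, 61, 1600]);
translate([444, 0, 0]) cube([50, 61, 1600]);
translate([50, 0, 255]) cube([394, 61, 23]);
translate([50, 0, 545]) cube([394, 61, 23]);
translate([50, 0, 835]) cube([394, 61, 23]);
translate([50, 0, 1125]) cube([394, 61, 23]);
translate([50, 0, 1415]) cube([394, 61, 23]);


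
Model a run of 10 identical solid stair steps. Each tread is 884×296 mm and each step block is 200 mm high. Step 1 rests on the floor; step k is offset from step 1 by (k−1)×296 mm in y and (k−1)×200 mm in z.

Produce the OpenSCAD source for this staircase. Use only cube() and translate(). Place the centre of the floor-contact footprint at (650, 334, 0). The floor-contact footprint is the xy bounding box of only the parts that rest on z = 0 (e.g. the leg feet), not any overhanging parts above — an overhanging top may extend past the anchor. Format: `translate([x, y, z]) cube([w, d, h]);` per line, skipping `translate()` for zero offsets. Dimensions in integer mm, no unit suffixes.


translate([208, 186, 0]) cube([884, 296, 200]);
translate([208, 482, 200]) cube([884, 296, 200]);
translate([208, 778, 400]) cube([884, 296, 200]);
translate([208, 1074, 600]) cube([884, 296, 200]);
translate([208, 1370, 800]) cube([884, 296, 200]);
translate([208, 1666, 1000]) cube([884, 296, 200]);
translate([208, 1962, 1200]) cube([884, 296, 200]);
translate([208, 2258, 1400]) cube([884, 296, 200]);
translate([208, 2554, 1600]) cube([884, 296, 200]);
translate([208, 2850, 1800]) cube([884, 296, 200]);


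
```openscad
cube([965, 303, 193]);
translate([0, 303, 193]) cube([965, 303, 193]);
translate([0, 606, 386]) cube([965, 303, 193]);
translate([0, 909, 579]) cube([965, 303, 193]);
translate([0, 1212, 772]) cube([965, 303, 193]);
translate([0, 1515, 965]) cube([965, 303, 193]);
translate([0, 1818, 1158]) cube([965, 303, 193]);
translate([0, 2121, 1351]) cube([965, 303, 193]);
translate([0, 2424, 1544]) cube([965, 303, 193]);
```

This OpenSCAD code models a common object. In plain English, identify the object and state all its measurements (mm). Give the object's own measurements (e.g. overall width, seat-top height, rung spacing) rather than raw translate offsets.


A straight staircase of 9 solid steps. Each step is 965 mm wide (x), 303 mm deep (y, the going) and 193 mm tall (the rise). The first step rests on the floor; each subsequent step sits one going further in +y and one rise higher in +z, directly behind and above the previous step with no overlap.


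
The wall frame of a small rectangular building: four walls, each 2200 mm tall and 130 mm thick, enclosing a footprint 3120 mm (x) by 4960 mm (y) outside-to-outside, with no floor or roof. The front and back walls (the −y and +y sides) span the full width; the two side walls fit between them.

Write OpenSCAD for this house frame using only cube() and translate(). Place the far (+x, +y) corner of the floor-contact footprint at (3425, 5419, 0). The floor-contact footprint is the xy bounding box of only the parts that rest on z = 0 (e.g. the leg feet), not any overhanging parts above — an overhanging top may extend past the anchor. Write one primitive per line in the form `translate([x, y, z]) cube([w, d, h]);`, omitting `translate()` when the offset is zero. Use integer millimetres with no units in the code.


translate([305, 459, 0]) cube([3120, 130, 2200]);
translate([305, 5289, 0]) cube([3120, 130, 2200]);
translate([305, 589, 0]) cube([130, 4700, 2200]);
translate([3295, 589, 0]) cube([130, 4700, 2200]);


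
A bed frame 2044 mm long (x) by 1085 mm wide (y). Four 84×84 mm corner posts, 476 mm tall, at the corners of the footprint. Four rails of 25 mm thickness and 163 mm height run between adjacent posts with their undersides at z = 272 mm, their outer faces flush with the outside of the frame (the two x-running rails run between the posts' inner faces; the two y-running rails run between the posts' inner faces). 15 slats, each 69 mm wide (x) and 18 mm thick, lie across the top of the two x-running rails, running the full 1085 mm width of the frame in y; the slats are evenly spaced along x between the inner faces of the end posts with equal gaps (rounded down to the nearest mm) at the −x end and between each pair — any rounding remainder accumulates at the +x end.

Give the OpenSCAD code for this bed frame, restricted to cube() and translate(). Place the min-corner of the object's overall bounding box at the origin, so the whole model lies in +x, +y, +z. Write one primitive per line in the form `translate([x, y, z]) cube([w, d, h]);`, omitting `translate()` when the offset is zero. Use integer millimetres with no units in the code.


cube([84, 84, 476]);
translate([0, 1001, 0]) cube([84, 84, 476]);
translate([1960, 0, 0]) cube([84, 84, 476]);
translate([1960, 1001, 0]) cube([84, 84, 476]);
translate([84, 0, 272]) cube([1876, 25, 163]);
translate([84, 1060, 272]) cube([1876, 25, 163]);
translate([0, 84, 272]) cube([25, 917, 163]);
translate([2019, 84, 272]) cube([25, 917, 163]);
translate([136, 0, 435]) cube([69, 1085, 18]);
translate([257, 0, 435]) cube([69, 1085, 18]);
translate([378, 0, 435]) cube([69, 1085, 18]);
translate([499, 0, 435]) cube([69, 1085, 18]);
translate([620, 0, 435]) cube([69, 1085, 18]);
translate([741, 0, 435]) cube([69, 1085, 18]);
translate([862, 0, 435]) cube([69, 1085, 18]);
translate([983, 0, 435]) cube([69, 1085, 18]);
translate([1104, 0, 435]) cube([69, 1085, 18]);
translate([1225, 0, 435]) cube([69, 1085, 18]);
translate([1346, 0, 435]) cube([69, 1085, 18]);
translate([1467, 0, 435]) cube([69, 1085, 18]);
translate([1588, 0, 435]) cube([69, 1085, 18]);
translate([1709, 0, 435]) cube([69, 1085, 18]);
translate([1830, 0, 435]) cube([69, 1085, 18]);


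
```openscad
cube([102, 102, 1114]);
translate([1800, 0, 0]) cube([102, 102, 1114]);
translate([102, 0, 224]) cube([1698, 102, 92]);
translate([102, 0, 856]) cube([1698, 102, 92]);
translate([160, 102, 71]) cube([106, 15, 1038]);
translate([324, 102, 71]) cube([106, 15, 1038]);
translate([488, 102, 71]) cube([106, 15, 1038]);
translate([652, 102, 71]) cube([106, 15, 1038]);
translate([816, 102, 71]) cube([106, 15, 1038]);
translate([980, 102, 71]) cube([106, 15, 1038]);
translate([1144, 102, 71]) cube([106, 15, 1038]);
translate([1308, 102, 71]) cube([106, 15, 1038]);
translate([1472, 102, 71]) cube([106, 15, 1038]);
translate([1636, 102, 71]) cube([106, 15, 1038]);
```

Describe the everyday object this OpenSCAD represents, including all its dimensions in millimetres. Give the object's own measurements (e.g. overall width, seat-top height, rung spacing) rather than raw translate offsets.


A fence section. Two 102×102 mm posts, 1114 mm tall, stand on the floor with a clear span of 1698 mm between their inner faces. Two horizontal rails of 102×92 mm section span the gap between the posts with their undersides at z = 224 mm and z = 856 mm, flush with the posts' −y face. 10 pickets, each 106 mm wide, 15 mm thick and 1038 mm tall, are fixed to the +y face of the rails with their bottoms at z = 71 mm, spaced across the span with a 58 mm gap after the −x post and between neighbouring pickets and before the +x post.


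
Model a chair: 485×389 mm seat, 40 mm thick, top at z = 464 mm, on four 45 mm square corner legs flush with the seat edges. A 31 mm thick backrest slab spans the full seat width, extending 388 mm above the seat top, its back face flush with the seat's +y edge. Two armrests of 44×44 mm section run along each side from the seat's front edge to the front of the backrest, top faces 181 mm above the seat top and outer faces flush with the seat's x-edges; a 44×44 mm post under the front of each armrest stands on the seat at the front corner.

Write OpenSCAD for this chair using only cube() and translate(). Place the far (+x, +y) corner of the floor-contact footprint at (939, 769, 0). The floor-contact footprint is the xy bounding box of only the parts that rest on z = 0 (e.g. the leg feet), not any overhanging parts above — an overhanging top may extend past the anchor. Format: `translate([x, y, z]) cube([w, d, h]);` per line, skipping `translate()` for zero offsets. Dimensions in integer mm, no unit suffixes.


translate([454, 380, 424]) cube([485, 389, 40]);
translate([454, 380, 0]) cube([45, 45, 424]);
translate([894, 380, 0]) cube([45, 45, 424]);
translate([454, 724, 0]) cube([45, 45, 424]);
translate([894, 724, 0]) cube([45, 45, 424]);
translate([454, 738, 464]) cube([485, 31, 388]);
translate([454, 380, 601]) cube([44, 358, 44]);
translate([895, 380, 601]) cube([44, 358, 44]);
translate([454, 380, 464]) cube([44, 44, 137]);
translate([895, 380, 464]) cube([44, 44, 137]);


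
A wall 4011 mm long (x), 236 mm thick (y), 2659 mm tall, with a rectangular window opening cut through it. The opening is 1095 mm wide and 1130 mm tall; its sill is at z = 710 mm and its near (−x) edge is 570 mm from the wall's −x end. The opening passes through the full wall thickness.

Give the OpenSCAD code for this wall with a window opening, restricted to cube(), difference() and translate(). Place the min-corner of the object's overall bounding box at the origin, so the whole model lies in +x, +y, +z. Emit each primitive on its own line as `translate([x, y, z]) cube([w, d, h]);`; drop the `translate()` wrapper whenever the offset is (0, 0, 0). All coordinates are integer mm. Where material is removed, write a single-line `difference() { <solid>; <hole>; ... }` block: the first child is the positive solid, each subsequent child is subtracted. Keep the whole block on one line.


difference() { cube([4011, 236, 2659]); translate([570, 0, 710]) cube([1095, 236, 1130]); }


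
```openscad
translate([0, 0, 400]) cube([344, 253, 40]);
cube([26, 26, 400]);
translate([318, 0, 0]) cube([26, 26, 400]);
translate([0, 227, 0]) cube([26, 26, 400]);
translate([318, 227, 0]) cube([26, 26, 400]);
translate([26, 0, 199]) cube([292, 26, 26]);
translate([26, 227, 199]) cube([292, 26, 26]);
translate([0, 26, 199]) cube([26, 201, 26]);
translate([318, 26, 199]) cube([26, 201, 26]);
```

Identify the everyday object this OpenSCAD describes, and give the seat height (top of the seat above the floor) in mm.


A stool. The seat height is 440 mm.

A 344×253×40 slab at z = 400 on four corner posts — a stool. The seat top is 400 + 40 = 440 mm.


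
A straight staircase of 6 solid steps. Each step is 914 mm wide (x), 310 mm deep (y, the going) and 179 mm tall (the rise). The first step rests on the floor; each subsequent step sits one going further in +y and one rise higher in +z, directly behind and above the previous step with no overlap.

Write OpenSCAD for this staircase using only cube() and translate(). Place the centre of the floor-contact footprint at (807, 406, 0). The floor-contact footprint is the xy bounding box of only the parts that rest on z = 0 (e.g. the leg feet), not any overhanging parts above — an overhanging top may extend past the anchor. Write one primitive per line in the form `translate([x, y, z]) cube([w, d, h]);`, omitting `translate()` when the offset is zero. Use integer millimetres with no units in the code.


translate([350, 251, 0]) cube([914, 310, 179]);
translate([350, 561, 179]) cube([914, 310, 179]);
translate([350, 871, 358]) cube([914, 310, 179]);
translate([350, 1181, 537]) cube([914, 310, 179]);
translate([350, 1491, 716]) cube([914, 310, 179]);
translate([350, 1801, 895]) cube([914, 310, 179]);


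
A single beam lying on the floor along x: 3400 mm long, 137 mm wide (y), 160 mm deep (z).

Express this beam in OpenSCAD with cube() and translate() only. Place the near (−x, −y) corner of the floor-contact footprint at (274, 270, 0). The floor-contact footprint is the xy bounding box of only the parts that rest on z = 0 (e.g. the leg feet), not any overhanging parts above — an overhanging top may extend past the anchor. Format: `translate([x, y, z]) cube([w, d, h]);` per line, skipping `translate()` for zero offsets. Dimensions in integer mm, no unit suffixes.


translate([274, 270, 0]) cube([3400, 137, 160]);


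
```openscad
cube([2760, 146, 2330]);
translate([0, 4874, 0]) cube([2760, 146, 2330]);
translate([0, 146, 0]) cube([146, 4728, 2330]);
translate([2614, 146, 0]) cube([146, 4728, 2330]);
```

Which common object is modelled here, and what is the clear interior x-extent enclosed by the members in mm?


A house (or room) frame. The interior width is 2468 mm.

Four 2330 mm walls enclosing a rectangle with no floor or roof — a room or house frame. Outside width is 2760 mm and wall thickness is 146 mm, so the interior width is 2760 − 2 × 146 = 2468 mm.


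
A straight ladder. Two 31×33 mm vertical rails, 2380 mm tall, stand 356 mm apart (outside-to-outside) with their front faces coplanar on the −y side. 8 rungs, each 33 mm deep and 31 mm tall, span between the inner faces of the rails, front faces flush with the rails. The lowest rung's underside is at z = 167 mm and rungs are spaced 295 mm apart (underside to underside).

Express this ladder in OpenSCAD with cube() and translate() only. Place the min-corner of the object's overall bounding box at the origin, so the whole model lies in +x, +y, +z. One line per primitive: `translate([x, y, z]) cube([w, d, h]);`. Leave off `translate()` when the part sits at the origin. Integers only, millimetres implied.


cube([31, 33, 2380]);
translate([325, 0, 0]) cube([31, 33, 2380]);
translate([31, 0, 167]) cube([294, 33, 31]);
translate([31, 0, 462]) cube([294, 33, 31]);
translate([31, 0, 757]) cube([294, 33, 31]);
translate([31, 0, 1052]) cube([294, 33, 31]);
translate([31, 0, 1347]) cube([294, 33, 31]);
translate([31, 0, 1642]) cube([294, 33, 31]);
translate([31, 0, 1937]) cube([294, 33, 31]);
translate([31, 0, 2232]) cube([294, 33, 31]);


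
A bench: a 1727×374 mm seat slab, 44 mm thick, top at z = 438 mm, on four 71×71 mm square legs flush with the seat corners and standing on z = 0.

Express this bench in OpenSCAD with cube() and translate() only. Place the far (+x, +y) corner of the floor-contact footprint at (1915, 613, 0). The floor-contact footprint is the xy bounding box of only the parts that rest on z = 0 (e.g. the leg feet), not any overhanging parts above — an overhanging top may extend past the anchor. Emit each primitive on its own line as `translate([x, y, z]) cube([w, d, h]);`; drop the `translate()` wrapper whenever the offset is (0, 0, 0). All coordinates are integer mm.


translate([188, 239, 394]) cube([1727, 374, 44]);
translate([188, 239, 0]) cube([71, 71, 394]);
translate([188, 542, 0]) cube([71, 71, 394]);
translate([1844, 239, 0]) cube([71, 71, 394]);
translate([1844, 542, 0]) cube([71, 71, 394]);


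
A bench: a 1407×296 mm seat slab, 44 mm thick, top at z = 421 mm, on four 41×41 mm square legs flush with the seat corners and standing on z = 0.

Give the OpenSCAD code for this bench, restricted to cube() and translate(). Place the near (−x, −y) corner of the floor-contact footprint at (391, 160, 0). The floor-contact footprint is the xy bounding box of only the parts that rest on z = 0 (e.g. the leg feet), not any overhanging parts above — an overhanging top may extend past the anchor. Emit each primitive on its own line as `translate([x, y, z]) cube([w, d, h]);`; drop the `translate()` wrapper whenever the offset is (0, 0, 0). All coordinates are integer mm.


// leg_h = 421 − 44 = 377
translate([391, 160, 377]) cube([1407, 296, 44]);
translate([391, 160, 0]) cube([41, 41, 377]);
translate([391, 415, 0]) cube([41, 41, 377]);
translate([1757, 160, 0]) cube([41, 41, 377]);
translate([1757, 415, 0]) cube([41, 41, 377]);


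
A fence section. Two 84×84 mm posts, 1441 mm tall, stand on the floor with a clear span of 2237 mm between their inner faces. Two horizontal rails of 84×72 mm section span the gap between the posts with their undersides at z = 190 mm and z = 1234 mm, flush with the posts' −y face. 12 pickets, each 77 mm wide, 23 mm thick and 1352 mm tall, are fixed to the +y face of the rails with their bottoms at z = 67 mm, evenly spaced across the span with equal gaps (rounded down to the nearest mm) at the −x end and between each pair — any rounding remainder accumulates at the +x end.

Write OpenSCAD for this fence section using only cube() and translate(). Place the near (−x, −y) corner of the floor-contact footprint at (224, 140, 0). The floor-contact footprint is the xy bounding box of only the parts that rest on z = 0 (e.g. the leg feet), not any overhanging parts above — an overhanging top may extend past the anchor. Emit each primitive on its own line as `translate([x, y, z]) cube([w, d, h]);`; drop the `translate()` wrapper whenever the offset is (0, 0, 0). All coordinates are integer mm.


translate([224, 140, 0]) cube([84, 84, 1441]);
translate([2545, 140, 0]) cube([84, 84, 1441]);
translate([308, 140, 190]) cube([2237, 84, 72]);
translate([308, 140, 1234]) cube([2237, 84, 72]);
translate([409, 224, 67]) cube([77, 23, 1352]);
translate([587, 224, 67]) cube([77, 23, 1352]);
translate([765, 224, 67]) cube([77, 23, 1352]);
translate([943, 224, 67]) cube([77, 23, 1352]);
translate([1121, 224, 67]) cube([77, 23, 1352]);
translate([1299, 224, 67]) cube([77, 23, 1352]);
translate([1477, 224, 67]) cube([77, 23, 1352]);
translate([1655, 224, 67]) cube([77, 23, 1352]);
translate([1833, 224, 67]) cube([77, 23, 1352]);
translate([2011, 224, 67]) cube([77, 23, 1352]);
translate([2189, 224, 67]) cube([77, 23, 1352]);
translate([2367, 224, 67]) cube([77, 23, 1352]);


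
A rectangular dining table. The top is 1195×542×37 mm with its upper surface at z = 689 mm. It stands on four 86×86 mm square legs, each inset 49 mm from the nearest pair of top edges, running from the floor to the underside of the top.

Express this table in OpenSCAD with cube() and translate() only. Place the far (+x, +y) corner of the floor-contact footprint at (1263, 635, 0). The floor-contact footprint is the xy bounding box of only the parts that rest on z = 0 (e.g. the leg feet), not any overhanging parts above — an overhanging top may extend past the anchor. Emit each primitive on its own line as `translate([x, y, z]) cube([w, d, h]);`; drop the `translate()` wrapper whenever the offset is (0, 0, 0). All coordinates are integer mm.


translate([117, 142, 652]) cube([1195, 542, 37]);
translate([166, 191, 0]) cube([86, 86, 652]);
translate([1177, 191, 0]) cube([86, 86, 652]);
translate([166, 549, 0]) cube([86, 86, 652]);
translate([1177, 549, 0]) cube([86, 86, 652]);


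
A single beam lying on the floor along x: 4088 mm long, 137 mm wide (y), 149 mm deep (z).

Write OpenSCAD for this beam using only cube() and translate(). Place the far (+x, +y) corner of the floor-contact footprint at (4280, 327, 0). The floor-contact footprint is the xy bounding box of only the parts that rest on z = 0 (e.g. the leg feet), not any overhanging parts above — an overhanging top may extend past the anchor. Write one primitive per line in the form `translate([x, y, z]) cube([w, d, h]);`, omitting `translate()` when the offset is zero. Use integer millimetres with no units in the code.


translate([192, 190, 0]) cube([4088, 137, 149]);


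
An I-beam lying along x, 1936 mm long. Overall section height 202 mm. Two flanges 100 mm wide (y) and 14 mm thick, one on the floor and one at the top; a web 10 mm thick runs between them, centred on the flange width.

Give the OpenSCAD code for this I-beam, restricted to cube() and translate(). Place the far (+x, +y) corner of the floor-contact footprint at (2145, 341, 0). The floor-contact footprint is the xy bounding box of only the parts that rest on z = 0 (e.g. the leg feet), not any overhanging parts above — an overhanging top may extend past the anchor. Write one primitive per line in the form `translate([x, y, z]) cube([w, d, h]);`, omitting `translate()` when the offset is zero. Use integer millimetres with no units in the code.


translate([209, 241, 0]) cube([1936, 100, 14]);
translate([209, 286, 14]) cube([1936, 10, 174]);
translate([209, 241, 188]) cube([1936, 100, 14]);


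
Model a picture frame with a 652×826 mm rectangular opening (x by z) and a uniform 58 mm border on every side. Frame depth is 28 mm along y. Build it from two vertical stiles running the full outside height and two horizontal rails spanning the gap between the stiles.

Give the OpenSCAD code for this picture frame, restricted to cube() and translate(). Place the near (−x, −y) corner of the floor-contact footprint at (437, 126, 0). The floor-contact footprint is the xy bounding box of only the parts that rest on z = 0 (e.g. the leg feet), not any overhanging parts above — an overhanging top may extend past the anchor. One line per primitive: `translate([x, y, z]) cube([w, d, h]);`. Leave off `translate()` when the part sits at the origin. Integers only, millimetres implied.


translate([437, 126, 0]) cube([58, 28, 942]);
translate([1147, 126, 0]) cube([58, 28, 942]);
translate([495, 126, 0]) cube([652, 28, 58]);
translate([495, 126, 884]) cube([652, 28, 58]);


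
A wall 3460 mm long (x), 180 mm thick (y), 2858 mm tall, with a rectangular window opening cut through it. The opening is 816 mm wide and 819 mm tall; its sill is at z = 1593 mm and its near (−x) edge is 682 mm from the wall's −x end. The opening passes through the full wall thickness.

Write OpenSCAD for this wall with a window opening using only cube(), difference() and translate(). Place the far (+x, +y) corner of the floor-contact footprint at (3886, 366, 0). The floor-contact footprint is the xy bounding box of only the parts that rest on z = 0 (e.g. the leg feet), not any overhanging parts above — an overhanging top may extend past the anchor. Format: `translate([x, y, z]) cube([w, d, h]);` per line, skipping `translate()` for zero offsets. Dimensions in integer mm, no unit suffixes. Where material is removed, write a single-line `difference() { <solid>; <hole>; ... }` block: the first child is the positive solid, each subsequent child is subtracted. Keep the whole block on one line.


difference() { translate([426, 186, 0]) cube([3460, 180, 2858]); translate([1108, 186, 1593]) cube([816, 180, 819]); }


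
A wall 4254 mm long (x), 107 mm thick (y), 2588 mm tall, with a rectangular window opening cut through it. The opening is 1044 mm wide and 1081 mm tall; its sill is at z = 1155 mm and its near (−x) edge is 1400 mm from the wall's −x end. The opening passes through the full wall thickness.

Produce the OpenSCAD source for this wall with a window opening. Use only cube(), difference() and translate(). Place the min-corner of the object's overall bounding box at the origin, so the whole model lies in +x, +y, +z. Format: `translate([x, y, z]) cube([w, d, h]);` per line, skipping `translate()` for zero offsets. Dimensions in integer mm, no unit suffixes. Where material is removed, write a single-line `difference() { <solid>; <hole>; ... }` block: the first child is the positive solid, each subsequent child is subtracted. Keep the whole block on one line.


difference() { cube([4254, 107, 2588]); translate([1400, 0, 1155]) cube([1044, 107, 1081]); }


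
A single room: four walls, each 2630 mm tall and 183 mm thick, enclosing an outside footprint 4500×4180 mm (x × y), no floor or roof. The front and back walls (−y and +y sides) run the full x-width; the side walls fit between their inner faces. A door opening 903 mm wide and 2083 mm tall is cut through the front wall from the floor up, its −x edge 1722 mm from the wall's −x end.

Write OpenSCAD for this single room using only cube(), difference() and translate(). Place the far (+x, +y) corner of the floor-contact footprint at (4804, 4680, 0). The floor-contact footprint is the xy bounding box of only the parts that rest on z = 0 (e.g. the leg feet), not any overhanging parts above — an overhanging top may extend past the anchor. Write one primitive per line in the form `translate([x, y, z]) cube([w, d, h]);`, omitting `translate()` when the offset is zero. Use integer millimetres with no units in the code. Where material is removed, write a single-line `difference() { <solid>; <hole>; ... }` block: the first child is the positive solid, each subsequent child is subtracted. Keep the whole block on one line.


difference() { translate([304, 500, 0]) cube([4500, 183, 2630]); translate([2026, 500, 0]) cube([903, 183, 2083]); }
translate([304, 4497, 0]) cube([4500, 183, 2630]);
translate([304, 683, 0]) cube([183, 3814, 2630]);
translate([4621, 683, 0]) cube([183, 3814, 2630]);


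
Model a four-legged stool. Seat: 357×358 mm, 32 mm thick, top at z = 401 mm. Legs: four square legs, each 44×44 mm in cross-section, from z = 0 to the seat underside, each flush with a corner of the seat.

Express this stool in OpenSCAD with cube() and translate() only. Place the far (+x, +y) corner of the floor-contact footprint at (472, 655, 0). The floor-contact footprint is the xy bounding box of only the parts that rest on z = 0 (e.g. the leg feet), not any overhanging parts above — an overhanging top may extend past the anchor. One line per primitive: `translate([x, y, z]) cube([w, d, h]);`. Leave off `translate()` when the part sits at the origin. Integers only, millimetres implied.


translate([115, 297, 369]) cube([357, 358, 32]);
translate([115, 297, 0]) cube([44, 44, 369]);
translate([428, 297, 0]) cube([44, 44, 369]);
translate([115, 611, 0]) cube([44, 44, 369]);
translate([428, 611, 0]) cube([44, 44, 369]);


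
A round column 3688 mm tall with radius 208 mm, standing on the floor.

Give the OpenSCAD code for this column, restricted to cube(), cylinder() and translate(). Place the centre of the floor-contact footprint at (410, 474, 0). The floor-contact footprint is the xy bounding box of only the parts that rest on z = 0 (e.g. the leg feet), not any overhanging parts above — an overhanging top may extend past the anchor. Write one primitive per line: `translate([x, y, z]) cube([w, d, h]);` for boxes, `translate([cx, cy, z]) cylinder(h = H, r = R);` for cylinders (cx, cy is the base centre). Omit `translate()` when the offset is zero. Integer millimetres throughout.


translate([410, 474, 0]) cylinder(h = 3688, r = 208);


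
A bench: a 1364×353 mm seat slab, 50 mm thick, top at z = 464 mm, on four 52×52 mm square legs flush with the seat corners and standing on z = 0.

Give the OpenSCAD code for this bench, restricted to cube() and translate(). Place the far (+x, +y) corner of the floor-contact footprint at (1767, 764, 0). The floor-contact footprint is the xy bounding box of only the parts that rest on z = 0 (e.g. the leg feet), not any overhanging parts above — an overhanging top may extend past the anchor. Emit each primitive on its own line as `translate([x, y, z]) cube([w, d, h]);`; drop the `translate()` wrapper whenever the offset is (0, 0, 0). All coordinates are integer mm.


// leg_h = 464 − 50 = 414
translate([403, 411, 414]) cube([1364, 353, 50]);
translate([403, 411, 0]) cube([52, 52, 414]);
translate([403, 712, 0]) cube([52, 52, 414]);
translate([1715, 411, 0]) cube([52, 52, 414]);
translate([1715, 712, 0]) cube([52, 52, 414]);


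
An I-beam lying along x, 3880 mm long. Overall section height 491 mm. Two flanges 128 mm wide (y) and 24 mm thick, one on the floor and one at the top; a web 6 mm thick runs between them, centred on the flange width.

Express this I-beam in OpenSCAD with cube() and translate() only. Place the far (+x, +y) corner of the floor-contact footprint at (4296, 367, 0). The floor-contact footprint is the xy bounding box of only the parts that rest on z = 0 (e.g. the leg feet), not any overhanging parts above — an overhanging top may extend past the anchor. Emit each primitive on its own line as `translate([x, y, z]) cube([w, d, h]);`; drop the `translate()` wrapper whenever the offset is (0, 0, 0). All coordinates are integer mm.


translate([416, 239, 0]) cube([3880, 128, 24]);
translate([416, 300, 24]) cube([3880, 6, 443]);
translate([416, 239, 467]) cube([3880, 128, 24]);


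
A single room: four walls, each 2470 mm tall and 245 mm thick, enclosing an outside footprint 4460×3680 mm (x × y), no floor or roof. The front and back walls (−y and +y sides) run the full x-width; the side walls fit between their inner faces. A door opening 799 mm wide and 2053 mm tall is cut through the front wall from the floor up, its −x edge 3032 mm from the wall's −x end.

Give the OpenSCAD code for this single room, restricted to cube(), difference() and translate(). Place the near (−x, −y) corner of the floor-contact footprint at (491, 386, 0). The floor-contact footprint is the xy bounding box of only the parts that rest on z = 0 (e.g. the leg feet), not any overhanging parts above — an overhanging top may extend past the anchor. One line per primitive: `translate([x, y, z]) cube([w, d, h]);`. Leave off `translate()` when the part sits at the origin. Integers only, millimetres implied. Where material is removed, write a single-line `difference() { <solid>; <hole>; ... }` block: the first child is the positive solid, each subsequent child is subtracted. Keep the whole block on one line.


difference() { translate([491, 386, 0]) cube([4460, 245, 2470]); translate([3523, 386, 0]) cube([799, 245, 2053]); }
translate([491, 3821, 0]) cube([4460, 245, 2470]);
translate([491, 631, 0]) cube([245, 3190, 2470]);
translate([4706, 631, 0]) cube([245, 3190, 2470]);


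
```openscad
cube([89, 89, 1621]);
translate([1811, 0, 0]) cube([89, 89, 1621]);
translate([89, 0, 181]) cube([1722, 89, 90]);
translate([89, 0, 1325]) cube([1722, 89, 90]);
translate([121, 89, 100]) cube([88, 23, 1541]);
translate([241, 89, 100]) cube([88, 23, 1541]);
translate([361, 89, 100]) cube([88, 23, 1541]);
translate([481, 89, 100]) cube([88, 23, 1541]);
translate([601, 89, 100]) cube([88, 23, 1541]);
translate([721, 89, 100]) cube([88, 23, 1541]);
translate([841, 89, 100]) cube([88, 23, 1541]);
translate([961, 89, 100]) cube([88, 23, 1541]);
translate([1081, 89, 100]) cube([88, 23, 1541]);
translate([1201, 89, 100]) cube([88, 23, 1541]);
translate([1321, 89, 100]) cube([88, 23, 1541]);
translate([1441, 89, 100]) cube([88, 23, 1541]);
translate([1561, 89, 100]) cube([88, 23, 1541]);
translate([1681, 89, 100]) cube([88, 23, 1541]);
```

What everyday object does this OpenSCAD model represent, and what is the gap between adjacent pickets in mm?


A fence section. The picket gap is 32 mm.

Two posts, two rails, 14 pickets — a fence section. Span 1722 mm holds 14 pickets of 88 mm with 15 equal gaps: ⌊(1722 − 14·88) / 15⌋ = 32 mm.


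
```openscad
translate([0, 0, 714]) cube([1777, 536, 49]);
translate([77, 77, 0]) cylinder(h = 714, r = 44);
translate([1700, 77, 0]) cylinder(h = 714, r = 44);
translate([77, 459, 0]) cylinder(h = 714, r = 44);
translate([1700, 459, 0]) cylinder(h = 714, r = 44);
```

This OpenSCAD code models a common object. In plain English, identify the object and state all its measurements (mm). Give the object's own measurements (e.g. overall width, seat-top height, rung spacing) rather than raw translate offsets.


A table: top 1777 mm (x) × 536 mm (y), 49 mm thick, upper face at z = 763 mm, on four round legs of 88 mm diameter, each leg's bounding box inset 33 mm from the nearest pair of top edges from z = 0 to the bottom of the top.


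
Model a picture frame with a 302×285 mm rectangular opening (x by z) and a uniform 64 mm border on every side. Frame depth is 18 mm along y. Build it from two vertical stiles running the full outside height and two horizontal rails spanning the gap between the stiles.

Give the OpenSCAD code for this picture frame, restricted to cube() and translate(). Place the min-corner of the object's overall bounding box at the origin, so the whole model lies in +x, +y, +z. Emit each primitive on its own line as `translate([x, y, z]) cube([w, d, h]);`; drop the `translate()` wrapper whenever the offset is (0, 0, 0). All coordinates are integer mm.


cube([64, 18, 413]);
translate([366, 0, 0]) cube([64, 18, 413]);
translate([64, 0, 0]) cube([302, 18, 64]);
translate([64, 0, 349]) cube([302, 18, 64]);


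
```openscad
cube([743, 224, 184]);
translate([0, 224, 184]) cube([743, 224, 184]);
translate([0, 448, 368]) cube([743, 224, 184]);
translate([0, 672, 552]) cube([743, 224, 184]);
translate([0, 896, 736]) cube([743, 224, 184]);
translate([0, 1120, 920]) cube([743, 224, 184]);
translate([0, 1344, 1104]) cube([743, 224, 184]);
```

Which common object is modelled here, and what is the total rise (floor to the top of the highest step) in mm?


A staircase. The total rise is 1288 mm.

7 identical blocks, each offset up and back from the previous — a staircase. Each step is 184 mm tall and there are 7 of them, so the total rise is 7 × 184 = 1288 mm.
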